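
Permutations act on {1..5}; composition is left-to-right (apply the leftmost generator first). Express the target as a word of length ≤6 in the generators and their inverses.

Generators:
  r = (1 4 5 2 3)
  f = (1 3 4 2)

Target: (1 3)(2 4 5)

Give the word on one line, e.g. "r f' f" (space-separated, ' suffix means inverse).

  after f: (1 3 4 2)
  after r: (2 4 3 5)
  after f: (1 3 5)
  after r: (2 3)(4 5)
  after f: (1 3)(2 4 5)

f r f r f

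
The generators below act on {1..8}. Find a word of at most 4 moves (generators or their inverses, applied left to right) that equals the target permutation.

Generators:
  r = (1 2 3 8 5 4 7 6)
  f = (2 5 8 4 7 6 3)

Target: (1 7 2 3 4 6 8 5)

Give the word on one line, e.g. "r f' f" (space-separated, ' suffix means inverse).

f' r' f'

  after f': (2 3 6 7 4 8 5)
  after r': (1 6 4 3 7 5)
  after f': (1 7 2 3 4 6 8 5)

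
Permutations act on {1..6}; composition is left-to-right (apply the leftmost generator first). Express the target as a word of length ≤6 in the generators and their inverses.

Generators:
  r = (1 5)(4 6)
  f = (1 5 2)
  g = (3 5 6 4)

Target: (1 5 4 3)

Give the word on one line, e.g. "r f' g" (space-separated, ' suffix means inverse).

  after r': (1 5)(4 6)
  after g: (1 6 3 5)
  after r: (1 4 6 3)
  after g': (1 6 4 5 3)
  after g': (1 5 4 3)

r' g r g' g'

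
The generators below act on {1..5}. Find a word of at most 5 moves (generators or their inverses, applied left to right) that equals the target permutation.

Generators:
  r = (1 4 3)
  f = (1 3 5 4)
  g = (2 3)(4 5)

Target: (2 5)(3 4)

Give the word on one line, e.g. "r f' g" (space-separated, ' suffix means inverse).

f f g r' g

  after f: (1 3 5 4)
  after f: (1 5)(3 4)
  after g: (1 4 2 3 5)
  after r': (2 4)(3 5)
  after g: (2 5)(3 4)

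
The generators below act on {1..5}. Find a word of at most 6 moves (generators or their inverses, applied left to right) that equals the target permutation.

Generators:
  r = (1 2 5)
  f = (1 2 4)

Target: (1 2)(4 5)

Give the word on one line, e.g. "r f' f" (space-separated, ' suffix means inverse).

  after f': (1 4 2)
  after r': (1 4)(2 5)
  after f: (2 5 4)
  after r: (1 2)(4 5)

f' r' f r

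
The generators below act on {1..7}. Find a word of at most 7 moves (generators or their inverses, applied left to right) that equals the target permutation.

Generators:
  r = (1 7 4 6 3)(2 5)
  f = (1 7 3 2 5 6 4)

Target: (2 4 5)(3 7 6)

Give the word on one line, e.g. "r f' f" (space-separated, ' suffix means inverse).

  after f: (1 7 3 2 5 6 4)
  after r: (1 4 7)(3 5)
  after f: (2 5)(3 6 4)
  after f: (1 7 3 4 2 6)
  after r': (2 4 5)(3 7 6)

f r f f r'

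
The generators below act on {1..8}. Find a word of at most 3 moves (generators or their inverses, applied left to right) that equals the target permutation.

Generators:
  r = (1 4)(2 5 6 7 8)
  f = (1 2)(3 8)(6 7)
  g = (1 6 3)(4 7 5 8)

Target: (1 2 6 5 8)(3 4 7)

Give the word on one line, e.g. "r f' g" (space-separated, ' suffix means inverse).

  after f': (1 2)(3 8)(6 7)
  after g: (1 2 6 5 8)(3 4 7)

f' g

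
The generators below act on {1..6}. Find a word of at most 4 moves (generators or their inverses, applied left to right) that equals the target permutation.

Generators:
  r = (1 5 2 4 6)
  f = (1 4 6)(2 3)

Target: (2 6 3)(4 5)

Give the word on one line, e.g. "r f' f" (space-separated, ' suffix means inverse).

r r r f'

  after r: (1 5 2 4 6)
  after r: (1 2 6 5 4)
  after r: (1 4 5 6 2)
  after f': (2 6 3)(4 5)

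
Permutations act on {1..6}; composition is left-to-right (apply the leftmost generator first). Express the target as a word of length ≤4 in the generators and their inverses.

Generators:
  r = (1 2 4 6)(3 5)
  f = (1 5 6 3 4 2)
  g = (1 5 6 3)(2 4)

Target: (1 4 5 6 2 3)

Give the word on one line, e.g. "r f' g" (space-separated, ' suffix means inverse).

  after r: (1 2 4 6)(3 5)
  after f': (1 4 5 6 2 3)

r f'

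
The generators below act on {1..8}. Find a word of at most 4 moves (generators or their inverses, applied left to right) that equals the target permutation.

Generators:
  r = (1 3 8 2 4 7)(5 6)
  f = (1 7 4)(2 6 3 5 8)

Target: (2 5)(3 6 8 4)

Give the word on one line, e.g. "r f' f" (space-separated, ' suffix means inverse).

f r

  after f: (1 7 4)(2 6 3 5 8)
  after r: (2 5)(3 6 8 4)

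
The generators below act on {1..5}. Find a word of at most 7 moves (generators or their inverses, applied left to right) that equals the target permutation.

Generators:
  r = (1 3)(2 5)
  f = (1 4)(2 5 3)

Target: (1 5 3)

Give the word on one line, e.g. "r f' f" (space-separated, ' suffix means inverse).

r f' f' f' f'

  after r: (1 3)(2 5)
  after f': (1 5 3 4)
  after f': (1 2 3)
  after f': (1 3 4)(2 5)
  after f': (1 5 3)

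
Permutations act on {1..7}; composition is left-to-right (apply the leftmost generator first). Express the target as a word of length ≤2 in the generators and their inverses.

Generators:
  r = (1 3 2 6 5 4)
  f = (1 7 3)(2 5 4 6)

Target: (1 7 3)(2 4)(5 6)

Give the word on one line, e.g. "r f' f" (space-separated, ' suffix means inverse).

f' f'

  after f': (1 3 7)(2 6 4 5)
  after f': (1 7 3)(2 4)(5 6)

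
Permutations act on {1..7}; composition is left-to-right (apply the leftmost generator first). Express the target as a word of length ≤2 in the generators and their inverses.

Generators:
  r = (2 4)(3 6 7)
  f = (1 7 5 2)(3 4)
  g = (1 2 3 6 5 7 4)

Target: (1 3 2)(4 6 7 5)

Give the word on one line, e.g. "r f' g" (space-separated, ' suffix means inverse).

  after f: (1 7 5 2)(3 4)
  after r: (1 3 2)(4 6 7 5)

f r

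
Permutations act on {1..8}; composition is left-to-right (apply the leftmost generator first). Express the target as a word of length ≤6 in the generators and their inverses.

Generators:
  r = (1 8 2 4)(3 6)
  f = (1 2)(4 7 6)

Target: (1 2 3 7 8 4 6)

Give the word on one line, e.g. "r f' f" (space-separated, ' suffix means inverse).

f' r' f' r

  after f': (1 2)(4 6 7)
  after r': (1 8)(2 4 3 6 7)
  after f': (1 8 2 6 4 3 7)
  after r: (1 2 3 7 8 4 6)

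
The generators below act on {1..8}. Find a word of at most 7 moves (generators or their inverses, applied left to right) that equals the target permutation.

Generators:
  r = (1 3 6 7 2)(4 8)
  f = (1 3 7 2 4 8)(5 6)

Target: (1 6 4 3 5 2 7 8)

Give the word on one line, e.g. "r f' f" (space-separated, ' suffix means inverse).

r r f' r f

  after r: (1 3 6 7 2)(4 8)
  after r: (1 6 2 3 7)
  after f': (1 5 6 7 8 4 2)
  after r: (1 5 7 4)(2 3 6)
  after f: (1 6 4 3 5 2 7 8)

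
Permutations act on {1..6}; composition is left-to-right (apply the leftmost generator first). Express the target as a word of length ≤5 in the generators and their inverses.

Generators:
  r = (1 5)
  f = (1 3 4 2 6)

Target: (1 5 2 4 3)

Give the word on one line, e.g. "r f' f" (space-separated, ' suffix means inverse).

  after f: (1 3 4 2 6)
  after r: (1 3 4 2 6 5)
  after f': (5 6)
  after r: (1 5 6)
  after f': (1 5 2 4 3)

f r f' r f'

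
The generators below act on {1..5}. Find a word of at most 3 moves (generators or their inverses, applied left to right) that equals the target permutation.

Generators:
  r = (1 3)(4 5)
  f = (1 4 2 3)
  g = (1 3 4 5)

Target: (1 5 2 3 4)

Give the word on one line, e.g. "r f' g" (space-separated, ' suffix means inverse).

  after g': (1 5 4 3)
  after f: (1 5 2 3 4)

g' f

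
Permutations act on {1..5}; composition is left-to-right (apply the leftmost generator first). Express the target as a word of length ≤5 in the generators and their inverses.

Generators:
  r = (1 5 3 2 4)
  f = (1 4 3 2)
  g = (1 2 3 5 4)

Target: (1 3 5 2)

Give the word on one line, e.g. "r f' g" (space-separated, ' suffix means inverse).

  after r': (1 4 2 3 5)
  after f: (1 3 5 4)
  after r: (1 2 4 5)
  after g: (1 3 5 2)

r' f r g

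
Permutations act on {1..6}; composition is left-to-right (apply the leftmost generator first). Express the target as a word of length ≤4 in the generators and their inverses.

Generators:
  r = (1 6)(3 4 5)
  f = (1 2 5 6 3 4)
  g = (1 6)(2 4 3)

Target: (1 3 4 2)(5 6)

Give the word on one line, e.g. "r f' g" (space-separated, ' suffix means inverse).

g f g' r'

  after g: (1 6)(2 4 3)
  after f: (1 3 5 6 2)
  after g': (1 4 2 6 3 5)
  after r': (1 3 4 2)(5 6)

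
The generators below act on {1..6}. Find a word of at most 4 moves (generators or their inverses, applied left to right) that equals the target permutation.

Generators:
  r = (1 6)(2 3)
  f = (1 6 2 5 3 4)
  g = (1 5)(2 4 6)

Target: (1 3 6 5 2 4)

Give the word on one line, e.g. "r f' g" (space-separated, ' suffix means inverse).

  after g': (1 5)(2 6 4)
  after f: (1 3 4 5 6)
  after g: (1 3 6 5 2 4)

g' f g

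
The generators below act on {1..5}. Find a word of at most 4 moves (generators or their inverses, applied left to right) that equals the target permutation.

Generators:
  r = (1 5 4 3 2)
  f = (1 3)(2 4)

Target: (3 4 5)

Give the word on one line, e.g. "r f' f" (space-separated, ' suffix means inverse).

  after f: (1 3)(2 4)
  after r: (1 2 3 5 4)
  after r: (3 4 5)

f r r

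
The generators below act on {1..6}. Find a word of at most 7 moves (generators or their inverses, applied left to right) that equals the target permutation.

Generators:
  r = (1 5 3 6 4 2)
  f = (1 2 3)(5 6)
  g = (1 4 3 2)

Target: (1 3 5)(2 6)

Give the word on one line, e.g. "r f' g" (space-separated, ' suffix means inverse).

f' g g r' f

  after f': (1 3 2)(5 6)
  after g: (1 2 4 3)(5 6)
  after g: (2 3 4)(5 6)
  after r': (1 2 5 3 6)
  after f: (1 3 5)(2 6)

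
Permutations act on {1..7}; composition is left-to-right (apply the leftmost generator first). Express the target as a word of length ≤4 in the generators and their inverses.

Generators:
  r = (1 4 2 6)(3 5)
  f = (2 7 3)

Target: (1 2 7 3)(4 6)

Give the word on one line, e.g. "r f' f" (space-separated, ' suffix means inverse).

  after f: (2 7 3)
  after r': (1 6 2 7 5 3 4)
  after r': (1 2 7 3)(4 6)

f r' r'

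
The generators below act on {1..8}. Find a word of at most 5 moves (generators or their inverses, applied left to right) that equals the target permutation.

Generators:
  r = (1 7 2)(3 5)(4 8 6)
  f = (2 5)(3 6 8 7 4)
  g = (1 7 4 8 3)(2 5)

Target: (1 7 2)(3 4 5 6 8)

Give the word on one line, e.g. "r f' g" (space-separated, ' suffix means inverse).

  after g: (1 7 4 8 3)(2 5)
  after f: (1 4 7 3)(6 8)
  after r: (1 8 4 2)(3 7 5)
  after f: (1 7 2)(3 4 5 6 8)

g f r f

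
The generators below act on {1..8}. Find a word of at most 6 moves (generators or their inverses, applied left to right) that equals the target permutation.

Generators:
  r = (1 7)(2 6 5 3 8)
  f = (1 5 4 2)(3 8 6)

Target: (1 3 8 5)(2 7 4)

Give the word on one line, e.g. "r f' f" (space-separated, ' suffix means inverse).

  after f': (1 2 4 5)(3 6 8)
  after r: (1 6 2 4 3 5 7)
  after f: (1 3 4 8 6)(5 7)
  after f: (1 8 3 2)(4 6 5 7)
  after r': (1 3 8 5)(2 7 4)

f' r f f r'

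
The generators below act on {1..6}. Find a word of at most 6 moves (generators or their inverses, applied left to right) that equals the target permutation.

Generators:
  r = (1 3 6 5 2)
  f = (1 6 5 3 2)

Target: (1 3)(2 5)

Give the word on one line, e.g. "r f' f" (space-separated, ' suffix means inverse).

r' f' r f' r

  after r': (1 2 5 6 3)
  after f': (1 3 2 6 5)
  after r: (1 6 2 5 3)
  after f': (2 6 3)
  after r: (1 3)(2 5)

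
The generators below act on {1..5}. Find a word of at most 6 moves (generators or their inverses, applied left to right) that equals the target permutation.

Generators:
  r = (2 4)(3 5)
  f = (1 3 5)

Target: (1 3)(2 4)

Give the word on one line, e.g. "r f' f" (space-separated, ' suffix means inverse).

r' f r' r'

  after r': (2 4)(3 5)
  after f: (1 3)(2 4)
  after r': (1 5 3)
  after r': (1 3)(2 4)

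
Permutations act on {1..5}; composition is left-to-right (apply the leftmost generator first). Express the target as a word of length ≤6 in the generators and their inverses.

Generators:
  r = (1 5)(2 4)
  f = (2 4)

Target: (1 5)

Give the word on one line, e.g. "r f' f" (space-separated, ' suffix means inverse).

  after f': (2 4)
  after r': (1 5)
  after f': (1 5)(2 4)
  after f': (1 5)

f' r' f' f'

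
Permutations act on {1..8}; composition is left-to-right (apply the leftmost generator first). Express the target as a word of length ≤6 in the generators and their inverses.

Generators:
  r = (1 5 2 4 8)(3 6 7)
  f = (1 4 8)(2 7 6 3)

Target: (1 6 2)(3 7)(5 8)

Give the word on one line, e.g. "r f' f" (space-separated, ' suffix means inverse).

r' r' r' f' f'

  after r': (1 8 4 2 5)(3 7 6)
  after r': (1 4 5 8 2)(3 6 7)
  after r': (1 2 8 5 4)
  after f': (1 3 6 7 2 4 8 5)
  after f': (1 6 2)(3 7)(5 8)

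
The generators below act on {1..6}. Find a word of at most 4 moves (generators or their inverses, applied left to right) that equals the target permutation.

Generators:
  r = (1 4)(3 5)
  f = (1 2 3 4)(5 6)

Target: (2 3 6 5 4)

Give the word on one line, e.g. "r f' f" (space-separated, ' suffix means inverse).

r' f

  after r': (1 4)(3 5)
  after f: (2 3 6 5 4)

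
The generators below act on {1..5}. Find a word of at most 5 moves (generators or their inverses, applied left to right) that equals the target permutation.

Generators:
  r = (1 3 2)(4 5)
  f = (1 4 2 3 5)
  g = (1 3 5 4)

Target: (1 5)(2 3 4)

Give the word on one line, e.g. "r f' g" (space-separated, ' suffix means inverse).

f' r g f r'

  after f': (1 5 3 2 4)
  after r: (1 4 3)(2 5)
  after g: (2 4 5)
  after f: (1 4)(3 5)
  after r': (1 5)(2 3 4)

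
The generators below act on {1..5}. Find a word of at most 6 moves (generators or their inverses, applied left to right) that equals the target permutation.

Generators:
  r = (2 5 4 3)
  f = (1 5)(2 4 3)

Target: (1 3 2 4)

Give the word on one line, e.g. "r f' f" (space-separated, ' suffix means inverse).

  after f': (1 5)(2 3 4)
  after r': (1 2 4 3 5)
  after r': (1 3 2 5)
  after r': (1 4 5)
  after f: (1 3 2 4)

f' r' r' r' f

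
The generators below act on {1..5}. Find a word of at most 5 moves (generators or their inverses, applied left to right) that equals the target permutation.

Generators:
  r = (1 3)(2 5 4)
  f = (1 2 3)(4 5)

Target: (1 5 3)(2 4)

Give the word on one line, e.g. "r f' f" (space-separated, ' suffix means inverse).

r' f' r

  after r': (1 3)(2 4 5)
  after f': (1 2 5)
  after r: (1 5 3)(2 4)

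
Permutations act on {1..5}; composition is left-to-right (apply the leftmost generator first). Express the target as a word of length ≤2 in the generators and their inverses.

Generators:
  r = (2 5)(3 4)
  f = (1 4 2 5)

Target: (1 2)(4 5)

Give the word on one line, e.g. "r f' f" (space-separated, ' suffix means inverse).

f f

  after f: (1 4 2 5)
  after f: (1 2)(4 5)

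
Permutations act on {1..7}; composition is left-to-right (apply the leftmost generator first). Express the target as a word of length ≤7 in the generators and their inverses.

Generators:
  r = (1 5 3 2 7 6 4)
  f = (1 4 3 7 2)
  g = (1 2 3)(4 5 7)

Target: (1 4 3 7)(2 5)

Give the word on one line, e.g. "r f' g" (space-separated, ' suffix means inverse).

  after f: (1 4 3 7 2)
  after f: (1 3 2 4 7)
  after g': (1 2 7 3)(4 5)
  after g': (2 5 7)
  after f: (1 4 3 7)(2 5)

f f g' g' f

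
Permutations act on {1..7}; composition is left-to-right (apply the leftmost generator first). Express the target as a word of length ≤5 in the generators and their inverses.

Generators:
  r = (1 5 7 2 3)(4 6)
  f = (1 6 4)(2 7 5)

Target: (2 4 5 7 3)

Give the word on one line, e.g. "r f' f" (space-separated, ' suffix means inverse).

  after f: (1 6 4)(2 7 5)
  after r': (1 4 3 2 5 7)
  after r': (1 6 4 2)(3 7)
  after f': (2 4 5 7 3)

f r' r' f'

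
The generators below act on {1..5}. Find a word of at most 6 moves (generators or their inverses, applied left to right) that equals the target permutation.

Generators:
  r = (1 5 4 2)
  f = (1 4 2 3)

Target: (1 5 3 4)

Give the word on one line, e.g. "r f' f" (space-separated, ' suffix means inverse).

  after f: (1 4 2 3)
  after r': (1 5)(2 3)
  after f: (1 5 4 2)
  after f: (1 5 2 4 3)
  after f: (1 5 3 4)

f r' f f f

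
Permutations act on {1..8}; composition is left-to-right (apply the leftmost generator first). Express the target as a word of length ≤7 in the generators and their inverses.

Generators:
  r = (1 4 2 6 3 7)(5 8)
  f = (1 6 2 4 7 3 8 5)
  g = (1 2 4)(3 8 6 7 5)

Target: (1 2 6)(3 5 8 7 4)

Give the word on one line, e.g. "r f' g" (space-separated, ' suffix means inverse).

  after f': (1 5 8 3 7 4 2 6)
  after r: (1 8 7 2 3)(4 6)
  after f': (1 3 5 8 4)(2 7 6)
  after r': (1 6 4 7 2 3 8)
  after r': (1 2 6)(3 5 8 7 4)

f' r f' r' r'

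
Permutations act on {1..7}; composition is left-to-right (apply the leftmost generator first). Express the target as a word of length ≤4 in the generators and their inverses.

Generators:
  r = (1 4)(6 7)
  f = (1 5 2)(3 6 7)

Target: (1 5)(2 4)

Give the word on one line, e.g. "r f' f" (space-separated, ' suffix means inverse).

f' r' f' r'

  after f': (1 2 5)(3 7 6)
  after r': (1 2 5 4)(3 6)
  after f': (1 5 4 2)(6 7)
  after r': (1 5)(2 4)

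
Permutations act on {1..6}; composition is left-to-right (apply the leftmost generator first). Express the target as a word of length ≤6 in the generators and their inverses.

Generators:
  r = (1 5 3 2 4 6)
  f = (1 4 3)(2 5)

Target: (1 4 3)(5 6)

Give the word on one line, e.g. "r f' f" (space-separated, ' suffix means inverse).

r' f' f' r f

  after r': (1 6 4 2 3 5)
  after f': (1 6)(2 4 5 3)
  after f': (1 6 3 5 4 2)
  after r: (2 5 6)
  after f: (1 4 3)(5 6)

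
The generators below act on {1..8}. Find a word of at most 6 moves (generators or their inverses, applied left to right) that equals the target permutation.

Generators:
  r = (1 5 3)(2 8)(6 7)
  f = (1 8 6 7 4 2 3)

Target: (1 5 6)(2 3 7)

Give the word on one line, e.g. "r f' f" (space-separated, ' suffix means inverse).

f' r' f f

  after f': (1 3 2 4 7 6 8)
  after r': (1 5)(2 4 6)(3 8)
  after f: (1 5 8)(3 6)(4 7)
  after f: (1 5 6)(2 3 7)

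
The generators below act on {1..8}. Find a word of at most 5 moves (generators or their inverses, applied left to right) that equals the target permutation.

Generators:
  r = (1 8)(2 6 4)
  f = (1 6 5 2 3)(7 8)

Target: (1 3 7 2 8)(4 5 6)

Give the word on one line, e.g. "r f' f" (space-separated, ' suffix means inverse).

  after f: (1 6 5 2 3)(7 8)
  after r': (1 2 3 8 7)(4 6 5)
  after f: (1 3 7 6 2)(4 5)
  after r': (1 3 7 2 8)(4 5 6)

f r' f r'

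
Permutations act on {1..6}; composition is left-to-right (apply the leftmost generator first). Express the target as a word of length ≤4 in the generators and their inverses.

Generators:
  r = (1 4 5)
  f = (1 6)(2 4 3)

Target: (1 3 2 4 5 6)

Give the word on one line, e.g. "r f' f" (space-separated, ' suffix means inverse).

r f

  after r: (1 4 5)
  after f: (1 3 2 4 5 6)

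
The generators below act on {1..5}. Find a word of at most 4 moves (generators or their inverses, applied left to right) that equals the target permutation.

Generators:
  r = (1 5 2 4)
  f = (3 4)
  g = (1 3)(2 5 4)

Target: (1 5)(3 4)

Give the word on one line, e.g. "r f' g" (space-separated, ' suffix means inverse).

  after f: (3 4)
  after g: (1 3 2 5 4)
  after f: (1 4)(2 5 3)
  after g': (1 5)(3 4)

f g f g'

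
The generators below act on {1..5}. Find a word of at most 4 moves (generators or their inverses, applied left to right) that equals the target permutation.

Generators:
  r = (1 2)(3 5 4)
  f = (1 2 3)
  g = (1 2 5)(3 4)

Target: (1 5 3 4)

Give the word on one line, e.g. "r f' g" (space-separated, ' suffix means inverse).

g' f

  after g': (1 5 2)(3 4)
  after f: (1 5 3 4)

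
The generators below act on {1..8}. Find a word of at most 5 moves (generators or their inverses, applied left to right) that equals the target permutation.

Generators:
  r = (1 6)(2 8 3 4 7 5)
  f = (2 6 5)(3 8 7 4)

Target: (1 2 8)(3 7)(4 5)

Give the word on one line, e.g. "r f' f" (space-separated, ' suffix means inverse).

r' f' f' r

  after r': (1 6)(2 5 7 4 3 8)
  after f': (1 2 6)(5 8)
  after f': (1 5 3 4 7 8 6)
  after r: (1 2 8)(3 7)(4 5)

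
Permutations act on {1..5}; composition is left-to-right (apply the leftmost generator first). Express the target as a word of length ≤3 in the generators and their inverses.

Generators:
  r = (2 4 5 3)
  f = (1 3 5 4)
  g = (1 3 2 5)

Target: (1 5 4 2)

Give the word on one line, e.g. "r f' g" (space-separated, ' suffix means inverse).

f g' g'

  after f: (1 3 5 4)
  after g': (2 3)(4 5)
  after g': (1 5 4 2)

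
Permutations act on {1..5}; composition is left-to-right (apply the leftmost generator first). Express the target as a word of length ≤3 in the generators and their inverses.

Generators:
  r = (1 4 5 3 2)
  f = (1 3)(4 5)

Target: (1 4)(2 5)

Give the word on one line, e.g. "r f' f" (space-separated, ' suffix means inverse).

  after f: (1 3)(4 5)
  after r': (1 5)(2 3)
  after r': (1 4)(2 5)

f r' r'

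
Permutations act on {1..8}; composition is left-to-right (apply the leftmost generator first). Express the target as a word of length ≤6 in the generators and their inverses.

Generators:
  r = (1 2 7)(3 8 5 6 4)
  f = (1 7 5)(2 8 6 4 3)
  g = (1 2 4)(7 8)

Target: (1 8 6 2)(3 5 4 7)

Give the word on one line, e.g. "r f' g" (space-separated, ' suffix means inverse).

f' g f' g

  after f': (1 5 7)(2 3 4 6 8)
  after g: (1 5 8 4 6 7 2 3)
  after f': (1 7 3 5 2 4 8 6)
  after g: (1 8 6 2)(3 5 4 7)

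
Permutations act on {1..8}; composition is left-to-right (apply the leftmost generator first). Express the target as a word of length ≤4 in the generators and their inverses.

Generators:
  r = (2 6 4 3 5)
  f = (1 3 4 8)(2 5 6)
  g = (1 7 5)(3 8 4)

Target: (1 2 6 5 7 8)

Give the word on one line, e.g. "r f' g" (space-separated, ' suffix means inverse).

g' f'

  after g': (1 5 7)(3 4 8)
  after f': (1 2 6 5 7 8)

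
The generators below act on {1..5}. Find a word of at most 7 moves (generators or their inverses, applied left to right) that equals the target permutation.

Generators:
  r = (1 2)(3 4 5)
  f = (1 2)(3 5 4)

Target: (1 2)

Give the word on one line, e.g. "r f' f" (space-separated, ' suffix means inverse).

  after f: (1 2)(3 5 4)
  after r': (3 4 5)
  after r': (1 2)
  after f: (3 5 4)
  after r: (1 2)

f r' r' f r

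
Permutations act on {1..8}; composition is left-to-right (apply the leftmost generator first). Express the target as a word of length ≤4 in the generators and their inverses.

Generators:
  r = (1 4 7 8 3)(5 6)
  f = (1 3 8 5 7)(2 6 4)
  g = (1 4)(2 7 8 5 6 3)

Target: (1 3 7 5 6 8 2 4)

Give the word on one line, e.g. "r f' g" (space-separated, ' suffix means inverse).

  after f': (1 7 5 8 3)(2 4 6)
  after g: (1 8 2)(3 4)(6 7)
  after r: (1 3 7 5 6 8 2 4)

f' g r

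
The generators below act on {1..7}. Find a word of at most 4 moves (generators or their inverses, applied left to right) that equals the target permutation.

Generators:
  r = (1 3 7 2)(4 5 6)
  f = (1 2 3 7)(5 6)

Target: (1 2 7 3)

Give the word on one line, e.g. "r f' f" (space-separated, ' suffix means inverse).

  after r: (1 3 7 2)(4 5 6)
  after r: (1 7)(2 3)(4 6 5)
  after r: (1 2 7 3)

r r r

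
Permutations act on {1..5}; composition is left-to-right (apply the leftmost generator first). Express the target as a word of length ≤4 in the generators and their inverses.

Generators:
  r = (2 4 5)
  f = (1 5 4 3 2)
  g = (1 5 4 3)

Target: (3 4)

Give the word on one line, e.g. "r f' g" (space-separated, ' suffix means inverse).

  after r': (2 5 4)
  after g: (1 5 3)(2 4)
  after f': (2 5 4 3)
  after r: (3 4)

r' g f' r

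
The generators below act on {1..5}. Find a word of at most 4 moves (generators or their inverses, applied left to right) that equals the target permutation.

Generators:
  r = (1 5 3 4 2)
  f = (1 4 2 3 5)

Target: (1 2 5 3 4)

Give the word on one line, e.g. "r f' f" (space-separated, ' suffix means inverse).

r' f' r

  after r': (1 2 4 3 5)
  after f': (1 4 2)
  after r: (1 2 5 3 4)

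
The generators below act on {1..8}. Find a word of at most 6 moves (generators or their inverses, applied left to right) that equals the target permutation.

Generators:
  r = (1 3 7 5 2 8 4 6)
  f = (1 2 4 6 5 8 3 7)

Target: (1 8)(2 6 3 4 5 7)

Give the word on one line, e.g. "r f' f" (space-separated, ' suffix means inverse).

r' f r r

  after r': (1 6 4 8 2 5 7 3)
  after f: (1 5)(2 8 4 3)
  after r: (1 2 4 7 5 3 8 6)
  after r: (1 8)(2 6 3 4 5 7)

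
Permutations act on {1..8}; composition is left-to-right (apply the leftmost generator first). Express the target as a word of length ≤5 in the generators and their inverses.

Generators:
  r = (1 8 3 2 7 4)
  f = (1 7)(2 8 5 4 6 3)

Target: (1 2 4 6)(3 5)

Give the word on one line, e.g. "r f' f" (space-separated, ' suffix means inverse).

r r r f' r

  after r: (1 8 3 2 7 4)
  after r: (1 3 7)(2 4 8)
  after r: (1 2)(3 4)(7 8)
  after f': (1 3 5 8)(2 7)(4 6)
  after r: (1 2 4 6)(3 5)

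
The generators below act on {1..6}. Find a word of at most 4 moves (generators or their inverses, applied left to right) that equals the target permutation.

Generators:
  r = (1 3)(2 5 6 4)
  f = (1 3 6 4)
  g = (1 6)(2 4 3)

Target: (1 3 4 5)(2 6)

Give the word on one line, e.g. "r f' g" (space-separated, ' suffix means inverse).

g' r g

  after g': (1 6)(2 3 4)
  after r: (1 4 5 6 3 2)
  after g: (1 3 4 5)(2 6)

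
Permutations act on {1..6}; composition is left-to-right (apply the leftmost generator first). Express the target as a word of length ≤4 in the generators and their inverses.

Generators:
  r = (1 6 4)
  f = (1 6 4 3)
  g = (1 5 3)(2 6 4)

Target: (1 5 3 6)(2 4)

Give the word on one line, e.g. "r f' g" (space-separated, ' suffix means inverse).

g r

  after g: (1 5 3)(2 6 4)
  after r: (1 5 3 6)(2 4)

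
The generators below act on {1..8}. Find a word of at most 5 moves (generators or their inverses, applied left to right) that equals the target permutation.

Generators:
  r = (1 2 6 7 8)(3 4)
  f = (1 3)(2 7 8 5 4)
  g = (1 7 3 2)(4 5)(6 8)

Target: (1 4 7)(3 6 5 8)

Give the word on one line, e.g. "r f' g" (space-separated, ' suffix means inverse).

  after f': (1 3)(2 4 5 8 7)
  after r: (1 4 5)(2 3)(6 7)
  after g: (1 5 7 8 6 3)
  after r': (1 5 6 4 3 8 2)
  after g': (1 4 7)(3 6 5 8)

f' r g r' g'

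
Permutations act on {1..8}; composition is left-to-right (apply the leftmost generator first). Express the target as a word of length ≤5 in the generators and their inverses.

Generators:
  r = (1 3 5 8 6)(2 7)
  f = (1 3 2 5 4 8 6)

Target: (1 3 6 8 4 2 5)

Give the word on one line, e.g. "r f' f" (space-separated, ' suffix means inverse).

  after f: (1 3 2 5 4 8 6)
  after f: (1 2 4 6 3 5 8)
  after r': (1 7 2 4 8 6)
  after r': (1 2 4 5 3)
  after f': (1 3 6 8 4 2 5)

f f r' r' f'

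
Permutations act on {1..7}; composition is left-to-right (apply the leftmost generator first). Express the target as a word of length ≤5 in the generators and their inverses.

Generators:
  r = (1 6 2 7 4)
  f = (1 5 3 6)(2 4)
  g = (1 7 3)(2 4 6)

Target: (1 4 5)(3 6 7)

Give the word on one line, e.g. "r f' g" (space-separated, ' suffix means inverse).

f' g' f' f'

  after f': (1 6 3 5)(2 4)
  after g': (1 4 6 7)(3 5)
  after f': (1 2 4 3)(6 7)
  after f': (1 4 5)(3 6 7)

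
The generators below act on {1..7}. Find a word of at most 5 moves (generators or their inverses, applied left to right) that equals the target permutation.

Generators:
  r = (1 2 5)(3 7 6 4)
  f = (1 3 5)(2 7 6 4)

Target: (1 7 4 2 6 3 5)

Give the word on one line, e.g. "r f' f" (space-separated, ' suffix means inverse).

r f' r' r'

  after r: (1 2 5)(3 7 6 4)
  after f': (1 4)(2 3)
  after r': (1 6 7 3)(2 4 5)
  after r': (1 7 4 2 6 3 5)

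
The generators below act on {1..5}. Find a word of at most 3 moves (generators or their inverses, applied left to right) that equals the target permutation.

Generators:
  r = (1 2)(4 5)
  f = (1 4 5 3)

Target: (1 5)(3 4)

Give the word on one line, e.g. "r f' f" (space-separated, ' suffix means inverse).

f' f'

  after f': (1 3 5 4)
  after f': (1 5)(3 4)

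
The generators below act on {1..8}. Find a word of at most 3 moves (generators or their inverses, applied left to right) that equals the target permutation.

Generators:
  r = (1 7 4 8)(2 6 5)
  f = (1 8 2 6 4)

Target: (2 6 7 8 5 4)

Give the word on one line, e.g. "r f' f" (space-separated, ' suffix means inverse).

f r' f

  after f: (1 8 2 6 4)
  after r': (1 4 8 5 6 7)
  after f: (2 6 7 8 5 4)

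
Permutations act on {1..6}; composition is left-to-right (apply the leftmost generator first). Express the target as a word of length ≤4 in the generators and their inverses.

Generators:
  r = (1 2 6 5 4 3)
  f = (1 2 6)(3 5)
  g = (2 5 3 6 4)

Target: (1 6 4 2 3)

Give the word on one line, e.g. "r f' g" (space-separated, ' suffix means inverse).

g' g' r f

  after g': (2 4 6 3 5)
  after g': (2 6 5 4 3)
  after r: (1 2 5 3 6 4)
  after f: (1 6 4 2 3)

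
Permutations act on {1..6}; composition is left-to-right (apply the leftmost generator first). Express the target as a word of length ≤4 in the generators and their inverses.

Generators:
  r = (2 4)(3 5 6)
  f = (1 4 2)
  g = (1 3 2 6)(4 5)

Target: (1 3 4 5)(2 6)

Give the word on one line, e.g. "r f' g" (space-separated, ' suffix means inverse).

  after g: (1 3 2 6)(4 5)
  after f: (1 3)(2 6 4 5)
  after f: (1 3 4 5)(2 6)

g f f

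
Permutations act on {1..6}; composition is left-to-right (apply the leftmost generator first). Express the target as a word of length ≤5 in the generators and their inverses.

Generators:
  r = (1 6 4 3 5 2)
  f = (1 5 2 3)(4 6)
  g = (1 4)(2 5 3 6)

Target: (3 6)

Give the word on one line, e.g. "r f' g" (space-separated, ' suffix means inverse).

r f g'

  after r: (1 6 4 3 5 2)
  after f: (1 4)(2 5 3)
  after g': (3 6)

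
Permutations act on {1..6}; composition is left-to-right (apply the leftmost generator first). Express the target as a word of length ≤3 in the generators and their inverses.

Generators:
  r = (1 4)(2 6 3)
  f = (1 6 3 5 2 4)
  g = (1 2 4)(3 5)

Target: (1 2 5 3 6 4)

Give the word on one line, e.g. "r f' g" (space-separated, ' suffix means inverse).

  after f': (1 4 2 5 3 6)
  after g: (2 3 6)
  after g: (1 2 5 3 6 4)

f' g g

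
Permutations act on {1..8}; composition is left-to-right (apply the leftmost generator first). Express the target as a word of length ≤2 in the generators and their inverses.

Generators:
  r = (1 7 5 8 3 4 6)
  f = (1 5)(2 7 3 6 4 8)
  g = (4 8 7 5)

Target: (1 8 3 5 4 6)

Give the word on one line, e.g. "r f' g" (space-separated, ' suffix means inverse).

  after r: (1 7 5 8 3 4 6)
  after g': (1 8 3 5 4 6)

r g'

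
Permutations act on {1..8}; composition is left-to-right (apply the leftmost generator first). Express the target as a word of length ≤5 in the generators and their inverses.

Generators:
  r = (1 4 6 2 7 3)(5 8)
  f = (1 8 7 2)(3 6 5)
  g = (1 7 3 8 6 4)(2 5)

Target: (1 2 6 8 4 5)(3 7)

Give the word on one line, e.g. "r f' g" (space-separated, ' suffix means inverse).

f' r f

  after f': (1 2 7 8)(3 5 6)
  after r: (1 7 5 2 3 8 4 6)
  after f: (1 2 6 8 4 5)(3 7)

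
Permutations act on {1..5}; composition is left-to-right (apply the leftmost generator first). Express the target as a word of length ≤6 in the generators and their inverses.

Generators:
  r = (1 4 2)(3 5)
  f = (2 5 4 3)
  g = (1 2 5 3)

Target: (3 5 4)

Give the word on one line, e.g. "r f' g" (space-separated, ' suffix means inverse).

r' r' f g

  after r': (1 2 4)(3 5)
  after r': (1 4 2)
  after f: (1 3 2)(4 5)
  after g: (3 5 4)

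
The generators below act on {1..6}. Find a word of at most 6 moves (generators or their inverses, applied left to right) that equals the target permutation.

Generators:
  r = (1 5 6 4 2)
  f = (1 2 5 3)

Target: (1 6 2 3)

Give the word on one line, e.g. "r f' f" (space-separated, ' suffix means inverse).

r' f r f f

  after r': (1 2 4 6 5)
  after f: (1 5 2 4 6 3)
  after r: (1 6 3 5)
  after f: (1 6)(2 5)
  after f: (1 6 2 3)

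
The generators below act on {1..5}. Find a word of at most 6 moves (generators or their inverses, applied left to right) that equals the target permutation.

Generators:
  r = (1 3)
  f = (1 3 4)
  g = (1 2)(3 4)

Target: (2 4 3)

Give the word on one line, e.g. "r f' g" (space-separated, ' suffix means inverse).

f' g' r' f r

  after f': (1 4 3)
  after g': (1 3 2)
  after r': (2 3)
  after f: (1 3 2 4)
  after r: (2 4 3)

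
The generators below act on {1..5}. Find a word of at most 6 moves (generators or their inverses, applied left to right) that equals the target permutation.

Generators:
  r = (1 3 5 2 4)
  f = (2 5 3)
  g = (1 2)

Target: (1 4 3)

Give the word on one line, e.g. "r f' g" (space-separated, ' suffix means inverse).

r' g g f'

  after r': (1 4 2 5 3)
  after g: (1 4)(2 5 3)
  after g: (1 4 2 5 3)
  after f': (1 4 3)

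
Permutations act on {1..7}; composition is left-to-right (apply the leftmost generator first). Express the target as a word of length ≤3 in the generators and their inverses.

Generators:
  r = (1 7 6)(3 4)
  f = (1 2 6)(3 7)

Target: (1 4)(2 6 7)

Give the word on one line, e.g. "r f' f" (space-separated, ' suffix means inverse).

  after r: (1 7 6)(3 4)
  after f': (1 3 4 7 2)
  after r': (1 4)(2 6 7)

r f' r'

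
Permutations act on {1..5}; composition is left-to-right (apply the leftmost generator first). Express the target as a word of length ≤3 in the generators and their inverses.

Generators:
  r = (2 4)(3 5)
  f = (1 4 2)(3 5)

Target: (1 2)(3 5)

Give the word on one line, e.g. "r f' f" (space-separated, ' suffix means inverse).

  after f': (1 2 4)(3 5)
  after r: (1 4)
  after f: (1 2)(3 5)

f' r f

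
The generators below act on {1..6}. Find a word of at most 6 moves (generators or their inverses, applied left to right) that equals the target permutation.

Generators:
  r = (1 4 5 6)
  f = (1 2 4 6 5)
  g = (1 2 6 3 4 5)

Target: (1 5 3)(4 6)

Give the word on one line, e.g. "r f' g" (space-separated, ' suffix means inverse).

  after f: (1 2 4 6 5)
  after r': (1 2)(4 5 6)
  after g: (1 6 5 3 4)
  after r': (1 5 3)(4 6)

f r' g r'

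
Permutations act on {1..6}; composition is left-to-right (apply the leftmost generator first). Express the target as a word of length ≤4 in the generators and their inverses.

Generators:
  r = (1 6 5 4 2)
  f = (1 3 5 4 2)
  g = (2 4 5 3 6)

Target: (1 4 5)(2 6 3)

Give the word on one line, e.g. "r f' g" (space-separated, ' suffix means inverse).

f g' r

  after f: (1 3 5 4 2)
  after g': (1 5 2)(3 4 6)
  after r: (1 4 5)(2 6 3)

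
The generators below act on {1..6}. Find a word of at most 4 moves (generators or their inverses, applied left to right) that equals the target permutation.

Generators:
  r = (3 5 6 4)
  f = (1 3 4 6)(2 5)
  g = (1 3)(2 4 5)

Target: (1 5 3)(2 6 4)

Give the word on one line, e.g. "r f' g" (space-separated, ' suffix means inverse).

  after g': (1 3)(2 5 4)
  after r: (1 5 3)(2 6 4)

g' r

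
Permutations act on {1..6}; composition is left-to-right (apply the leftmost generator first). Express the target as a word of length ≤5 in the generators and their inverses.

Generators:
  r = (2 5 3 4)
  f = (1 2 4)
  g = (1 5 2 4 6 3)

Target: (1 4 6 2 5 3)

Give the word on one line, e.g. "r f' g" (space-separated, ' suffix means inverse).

g r' r'

  after g: (1 5 2 4 6 3)
  after r': (1 2 3)(4 6 5)
  after r': (1 4 6 2 5 3)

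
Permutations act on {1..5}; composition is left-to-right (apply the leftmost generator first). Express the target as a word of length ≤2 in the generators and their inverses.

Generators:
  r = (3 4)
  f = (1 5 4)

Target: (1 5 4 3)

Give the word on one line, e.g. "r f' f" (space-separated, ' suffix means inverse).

  after r': (3 4)
  after f: (1 5 4 3)

r' f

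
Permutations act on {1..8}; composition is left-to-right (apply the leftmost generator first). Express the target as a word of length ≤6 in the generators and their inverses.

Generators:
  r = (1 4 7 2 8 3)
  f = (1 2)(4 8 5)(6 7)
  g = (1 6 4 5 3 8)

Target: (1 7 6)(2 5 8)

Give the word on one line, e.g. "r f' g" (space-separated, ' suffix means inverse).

g' r' r' g

  after g': (1 8 3 5 4 6)
  after r': (1 2 7 4 6 3 5)
  after r': (1 7)(2 4 6 8)(3 5)
  after g: (1 7 6)(2 5 8)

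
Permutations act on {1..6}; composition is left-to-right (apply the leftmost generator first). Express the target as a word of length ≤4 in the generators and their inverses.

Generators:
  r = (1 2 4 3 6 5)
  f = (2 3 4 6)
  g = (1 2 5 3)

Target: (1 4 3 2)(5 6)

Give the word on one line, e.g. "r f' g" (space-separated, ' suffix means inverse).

  after g: (1 2 5 3)
  after r: (1 4 3 2)(5 6)

g r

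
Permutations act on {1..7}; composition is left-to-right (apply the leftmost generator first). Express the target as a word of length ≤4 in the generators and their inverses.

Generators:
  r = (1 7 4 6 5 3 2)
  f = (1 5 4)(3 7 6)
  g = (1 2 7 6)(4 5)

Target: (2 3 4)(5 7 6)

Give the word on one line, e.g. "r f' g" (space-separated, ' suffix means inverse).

r' g g g

  after r': (1 2 3 5 6 4 7)
  after g: (1 7 2 3 4 6 5)
  after g: (1 6 4)(2 3 5)
  after g: (2 3 4)(5 7 6)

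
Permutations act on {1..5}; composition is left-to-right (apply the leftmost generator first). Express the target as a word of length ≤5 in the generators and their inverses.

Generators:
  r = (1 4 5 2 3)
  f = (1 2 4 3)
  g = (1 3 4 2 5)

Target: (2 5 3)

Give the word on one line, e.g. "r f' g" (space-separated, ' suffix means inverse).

f g' r' r' f

  after f: (1 2 4 3)
  after g': (1 4)(2 3 5)
  after r': (3 4)
  after r': (1 3)(2 5 4)
  after f: (2 5 3)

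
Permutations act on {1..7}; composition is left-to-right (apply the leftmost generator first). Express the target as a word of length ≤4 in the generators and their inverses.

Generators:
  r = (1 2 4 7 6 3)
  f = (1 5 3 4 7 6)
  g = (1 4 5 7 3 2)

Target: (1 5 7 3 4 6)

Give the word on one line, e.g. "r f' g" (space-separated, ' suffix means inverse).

f' r' g'

  after f': (1 6 7 4 3 5)
  after r': (1 7 2)(3 5)(4 6)
  after g': (1 5 7 3 4 6)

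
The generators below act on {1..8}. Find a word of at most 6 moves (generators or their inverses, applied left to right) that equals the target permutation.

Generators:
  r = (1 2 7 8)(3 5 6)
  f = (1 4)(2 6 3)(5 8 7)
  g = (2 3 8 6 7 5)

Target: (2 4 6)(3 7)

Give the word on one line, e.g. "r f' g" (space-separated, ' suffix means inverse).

g' g' f' r f

  after g': (2 5 7 6 8 3)
  after g': (2 7 8)(3 5 6)
  after f': (1 4)(2 8 3 7 5)
  after r: (1 4 2)(3 8 5 7 6)
  after f: (2 4 6)(3 7)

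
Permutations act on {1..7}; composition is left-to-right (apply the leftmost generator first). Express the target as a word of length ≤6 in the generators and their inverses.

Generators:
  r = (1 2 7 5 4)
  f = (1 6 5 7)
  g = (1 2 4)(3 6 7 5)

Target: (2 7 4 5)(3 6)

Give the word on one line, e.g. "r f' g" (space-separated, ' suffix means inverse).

f g r' r'

  after f: (1 6 5 7)
  after g: (1 7 2 4)(3 6)
  after r': (1 2 5 7)(3 6)
  after r': (2 7 4 5)(3 6)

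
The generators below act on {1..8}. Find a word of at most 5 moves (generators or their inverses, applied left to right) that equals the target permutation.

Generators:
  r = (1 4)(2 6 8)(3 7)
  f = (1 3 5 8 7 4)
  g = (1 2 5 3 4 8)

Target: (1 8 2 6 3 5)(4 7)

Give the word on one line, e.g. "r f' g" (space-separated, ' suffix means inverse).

r f' f'

  after r: (1 4)(2 6 8)(3 7)
  after f': (1 7)(2 6 5 3 8)
  after f': (1 8 2 6 3 5)(4 7)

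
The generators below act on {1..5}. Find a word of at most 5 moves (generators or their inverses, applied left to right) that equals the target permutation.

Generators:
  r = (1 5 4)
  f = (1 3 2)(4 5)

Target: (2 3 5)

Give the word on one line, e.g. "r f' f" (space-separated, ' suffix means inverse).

r r f f r

  after r: (1 5 4)
  after r: (1 4 5)
  after f: (1 5 3 2)
  after f: (1 4 5 2 3)
  after r: (2 3 5)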